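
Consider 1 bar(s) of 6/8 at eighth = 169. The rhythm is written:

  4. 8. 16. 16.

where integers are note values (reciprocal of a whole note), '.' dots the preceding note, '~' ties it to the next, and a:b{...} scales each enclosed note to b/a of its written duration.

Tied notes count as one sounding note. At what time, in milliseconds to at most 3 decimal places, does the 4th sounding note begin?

1. 0.0ms @ 0 + 1065.089ms (3)
2. 1065.089ms @ 3 + 532.544ms (3/2)
3. 1597.633ms @ 9/2 + 266.272ms (3/4)
4. 1863.905ms @ 21/4 + 266.272ms (3/4)

note 4 onset = 21/4b = 1863.905ms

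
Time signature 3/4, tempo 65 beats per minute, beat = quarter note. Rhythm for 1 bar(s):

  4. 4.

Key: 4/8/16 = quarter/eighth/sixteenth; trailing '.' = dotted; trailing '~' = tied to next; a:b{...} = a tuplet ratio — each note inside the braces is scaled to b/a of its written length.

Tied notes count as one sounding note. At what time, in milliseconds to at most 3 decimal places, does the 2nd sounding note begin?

1. 0.0ms @ 0 + 1384.615ms (3/2)
2. 1384.615ms @ 3/2 + 1384.615ms (3/2)

note 2 onset = 3/2b = 1384.615ms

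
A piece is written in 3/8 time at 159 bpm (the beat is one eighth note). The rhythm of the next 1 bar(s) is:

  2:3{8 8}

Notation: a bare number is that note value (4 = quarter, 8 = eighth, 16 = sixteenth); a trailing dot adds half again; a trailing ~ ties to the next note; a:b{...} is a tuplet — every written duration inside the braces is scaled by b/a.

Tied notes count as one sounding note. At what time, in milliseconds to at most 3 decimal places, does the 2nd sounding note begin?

1. 0.0ms @ 0 + 566.038ms (3/2)
2. 566.038ms @ 3/2 + 566.038ms (3/2)

note 2 onset = 3/2b = 566.038ms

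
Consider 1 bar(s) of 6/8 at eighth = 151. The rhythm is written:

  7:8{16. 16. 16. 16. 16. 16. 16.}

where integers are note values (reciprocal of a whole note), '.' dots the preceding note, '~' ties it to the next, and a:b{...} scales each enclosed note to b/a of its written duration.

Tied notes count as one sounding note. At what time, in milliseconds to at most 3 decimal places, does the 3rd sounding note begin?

note 3 onset = 12/7b = 681.173ms

1. 0.0ms @ 0 + 340.587ms (6/7)
2. 340.587ms @ 6/7 + 340.587ms (6/7)
3. 681.173ms @ 12/7 + 340.587ms (6/7)
4. 1021.76ms @ 18/7 + 340.587ms (6/7)
5. 1362.346ms @ 24/7 + 340.587ms (6/7)
6. 1702.933ms @ 30/7 + 340.587ms (6/7)
7. 2043.519ms @ 36/7 + 340.587ms (6/7)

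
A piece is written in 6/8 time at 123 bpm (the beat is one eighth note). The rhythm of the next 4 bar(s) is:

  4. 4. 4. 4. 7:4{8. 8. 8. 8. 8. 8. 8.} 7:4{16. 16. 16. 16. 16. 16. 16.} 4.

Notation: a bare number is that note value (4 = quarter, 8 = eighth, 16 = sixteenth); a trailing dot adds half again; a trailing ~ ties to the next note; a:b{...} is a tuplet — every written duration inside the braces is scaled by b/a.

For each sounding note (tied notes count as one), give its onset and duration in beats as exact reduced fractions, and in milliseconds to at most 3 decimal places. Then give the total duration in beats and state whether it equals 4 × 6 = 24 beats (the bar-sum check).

1) 0.0ms=0b +1463.415ms=3b
2) 1463.415ms=3b +1463.415ms=3b
3) 2926.829ms=6b +1463.415ms=3b
4) 4390.244ms=9b +1463.415ms=3b
5) 5853.659ms=12b +418.118ms=6/7b
6) 6271.777ms=90/7b +418.118ms=6/7b
7) 6689.895ms=96/7b +418.118ms=6/7b
8) 7108.014ms=102/7b +418.118ms=6/7b
9) 7526.132ms=108/7b +418.118ms=6/7b
10) 7944.251ms=114/7b +418.118ms=6/7b
11) 8362.369ms=120/7b +418.118ms=6/7b
12) 8780.488ms=18b +209.059ms=3/7b
13) 8989.547ms=129/7b +209.059ms=3/7b
14) 9198.606ms=132/7b +209.059ms=3/7b
15) 9407.666ms=135/7b +209.059ms=3/7b
16) 9616.725ms=138/7b +209.059ms=3/7b
17) 9825.784ms=141/7b +209.059ms=3/7b
18) 10034.843ms=144/7b +209.059ms=3/7b
19) 10243.902ms=21b +1463.415ms=3b
Σ=24b of 24 (123bpm 6/8) — PASS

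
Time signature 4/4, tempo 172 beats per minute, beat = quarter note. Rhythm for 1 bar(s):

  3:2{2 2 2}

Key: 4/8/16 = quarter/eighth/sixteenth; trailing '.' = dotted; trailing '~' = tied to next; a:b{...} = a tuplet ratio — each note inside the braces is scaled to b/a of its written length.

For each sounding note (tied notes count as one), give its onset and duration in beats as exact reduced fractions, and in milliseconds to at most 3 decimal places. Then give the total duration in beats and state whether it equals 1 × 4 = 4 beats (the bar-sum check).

1) 0.0ms=0b +465.116ms=4/3b
2) 465.116ms=4/3b +465.116ms=4/3b
3) 930.233ms=8/3b +465.116ms=4/3b
Σ=4b of 4 (172bpm 4/4) — PASS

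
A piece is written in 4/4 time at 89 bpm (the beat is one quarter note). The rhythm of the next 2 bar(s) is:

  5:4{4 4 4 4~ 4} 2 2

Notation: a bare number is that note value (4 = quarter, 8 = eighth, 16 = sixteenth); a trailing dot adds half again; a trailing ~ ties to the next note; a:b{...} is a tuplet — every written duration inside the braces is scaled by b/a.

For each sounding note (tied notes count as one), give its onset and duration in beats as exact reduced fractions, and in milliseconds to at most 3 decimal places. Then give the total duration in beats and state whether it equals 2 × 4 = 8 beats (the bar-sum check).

1) 0.0ms=0b +539.326ms=4/5b
2) 539.326ms=4/5b +539.326ms=4/5b
3) 1078.652ms=8/5b +539.326ms=4/5b
4) 1617.978ms=12/5b +1078.652ms=8/5b
5) 2696.629ms=4b +1348.315ms=2b
6) 4044.944ms=6b +1348.315ms=2b
Σ=8b of 8 (89bpm 4/4) — PASS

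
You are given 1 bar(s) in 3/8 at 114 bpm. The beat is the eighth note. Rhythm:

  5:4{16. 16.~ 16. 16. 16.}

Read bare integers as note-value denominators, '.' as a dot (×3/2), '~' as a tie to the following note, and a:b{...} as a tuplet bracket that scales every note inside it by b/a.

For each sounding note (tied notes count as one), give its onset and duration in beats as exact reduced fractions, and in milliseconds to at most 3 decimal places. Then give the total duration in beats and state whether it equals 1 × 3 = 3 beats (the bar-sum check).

1) 0.0ms=0b +315.789ms=3/5b
2) 315.789ms=3/5b +631.579ms=6/5b
3) 947.368ms=9/5b +315.789ms=3/5b
4) 1263.158ms=12/5b +315.789ms=3/5b
Σ=3b of 3 (114bpm 3/8) — PASS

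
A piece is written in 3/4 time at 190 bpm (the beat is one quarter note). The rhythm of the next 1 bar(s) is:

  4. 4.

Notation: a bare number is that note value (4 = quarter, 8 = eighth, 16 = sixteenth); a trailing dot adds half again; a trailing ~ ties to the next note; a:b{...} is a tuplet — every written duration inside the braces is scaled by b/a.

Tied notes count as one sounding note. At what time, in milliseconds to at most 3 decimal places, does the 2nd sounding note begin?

1. 0.0ms @ 0 + 473.684ms (3/2)
2. 473.684ms @ 3/2 + 473.684ms (3/2)

note 2 onset = 3/2b = 473.684ms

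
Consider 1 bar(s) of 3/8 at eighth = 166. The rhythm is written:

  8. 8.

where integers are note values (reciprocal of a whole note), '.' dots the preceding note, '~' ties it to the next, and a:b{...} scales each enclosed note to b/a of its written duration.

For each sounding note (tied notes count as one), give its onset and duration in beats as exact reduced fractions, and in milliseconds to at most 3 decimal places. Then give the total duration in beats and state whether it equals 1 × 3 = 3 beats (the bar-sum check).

1) 0.0ms=0b +542.169ms=3/2b
2) 542.169ms=3/2b +542.169ms=3/2b
Σ=3b of 3 (166bpm 3/8) — PASS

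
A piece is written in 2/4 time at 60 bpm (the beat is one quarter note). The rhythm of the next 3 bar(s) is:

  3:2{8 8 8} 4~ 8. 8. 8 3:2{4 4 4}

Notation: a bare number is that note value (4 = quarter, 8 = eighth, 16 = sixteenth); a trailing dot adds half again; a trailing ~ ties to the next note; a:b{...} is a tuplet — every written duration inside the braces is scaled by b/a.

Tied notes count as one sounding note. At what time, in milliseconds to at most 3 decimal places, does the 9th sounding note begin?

1. 0.0ms @ 0 + 333.333ms (1/3)
2. 333.333ms @ 1/3 + 333.333ms (1/3)
3. 666.667ms @ 2/3 + 333.333ms (1/3)
4. 1000.0ms @ 1 + 1750.0ms (7/4)
5. 2750.0ms @ 11/4 + 750.0ms (3/4)
6. 3500.0ms @ 7/2 + 500.0ms (1/2)
7. 4000.0ms @ 4 + 666.667ms (2/3)
8. 4666.667ms @ 14/3 + 666.667ms (2/3)
9. 5333.333ms @ 16/3 + 666.667ms (2/3)

note 9 onset = 16/3b = 5333.333ms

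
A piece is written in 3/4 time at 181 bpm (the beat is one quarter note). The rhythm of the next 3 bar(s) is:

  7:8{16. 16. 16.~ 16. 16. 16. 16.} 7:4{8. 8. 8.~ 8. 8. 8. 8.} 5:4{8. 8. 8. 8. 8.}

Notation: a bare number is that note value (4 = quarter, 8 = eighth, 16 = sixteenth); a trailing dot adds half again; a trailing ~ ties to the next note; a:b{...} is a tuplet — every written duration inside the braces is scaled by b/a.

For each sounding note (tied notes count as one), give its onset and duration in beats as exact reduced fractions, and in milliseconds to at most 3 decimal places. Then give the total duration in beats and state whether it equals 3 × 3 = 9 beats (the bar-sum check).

1) 0.0ms=0b +142.068ms=3/7b
2) 142.068ms=3/7b +142.068ms=3/7b
3) 284.136ms=6/7b +284.136ms=6/7b
4) 568.272ms=12/7b +142.068ms=3/7b
5) 710.339ms=15/7b +142.068ms=3/7b
6) 852.407ms=18/7b +142.068ms=3/7b
7) 994.475ms=3b +142.068ms=3/7b
8) 1136.543ms=24/7b +142.068ms=3/7b
9) 1278.611ms=27/7b +284.136ms=6/7b
10) 1562.747ms=33/7b +142.068ms=3/7b
11) 1704.815ms=36/7b +142.068ms=3/7b
12) 1846.882ms=39/7b +142.068ms=3/7b
13) 1988.95ms=6b +198.895ms=3/5b
14) 2187.845ms=33/5b +198.895ms=3/5b
15) 2386.74ms=36/5b +198.895ms=3/5b
16) 2585.635ms=39/5b +198.895ms=3/5b
17) 2784.53ms=42/5b +198.895ms=3/5b
Σ=9b of 9 (181bpm 3/4) — PASS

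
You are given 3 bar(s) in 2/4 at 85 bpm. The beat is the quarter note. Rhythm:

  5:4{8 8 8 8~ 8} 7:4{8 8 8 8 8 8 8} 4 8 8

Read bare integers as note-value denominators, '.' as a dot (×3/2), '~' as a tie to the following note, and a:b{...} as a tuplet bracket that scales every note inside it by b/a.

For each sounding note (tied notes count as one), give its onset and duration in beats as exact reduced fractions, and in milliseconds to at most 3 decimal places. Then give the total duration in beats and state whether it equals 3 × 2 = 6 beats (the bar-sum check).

1) 0.0ms=0b +282.353ms=2/5b
2) 282.353ms=2/5b +282.353ms=2/5b
3) 564.706ms=4/5b +282.353ms=2/5b
4) 847.059ms=6/5b +564.706ms=4/5b
5) 1411.765ms=2b +201.681ms=2/7b
6) 1613.445ms=16/7b +201.681ms=2/7b
7) 1815.126ms=18/7b +201.681ms=2/7b
8) 2016.807ms=20/7b +201.681ms=2/7b
9) 2218.487ms=22/7b +201.681ms=2/7b
10) 2420.168ms=24/7b +201.681ms=2/7b
11) 2621.849ms=26/7b +201.681ms=2/7b
12) 2823.529ms=4b +705.882ms=1b
13) 3529.412ms=5b +352.941ms=1/2b
14) 3882.353ms=11/2b +352.941ms=1/2b
Σ=6b of 6 (85bpm 2/4) — PASS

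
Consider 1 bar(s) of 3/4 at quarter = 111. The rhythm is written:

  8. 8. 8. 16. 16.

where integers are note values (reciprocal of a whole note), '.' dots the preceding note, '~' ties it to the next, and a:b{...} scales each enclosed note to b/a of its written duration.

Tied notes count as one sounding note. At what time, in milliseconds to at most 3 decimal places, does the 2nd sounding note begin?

1. 0.0ms @ 0 + 405.405ms (3/4)
2. 405.405ms @ 3/4 + 405.405ms (3/4)
3. 810.811ms @ 3/2 + 405.405ms (3/4)
4. 1216.216ms @ 9/4 + 202.703ms (3/8)
5. 1418.919ms @ 21/8 + 202.703ms (3/8)

note 2 onset = 3/4b = 405.405ms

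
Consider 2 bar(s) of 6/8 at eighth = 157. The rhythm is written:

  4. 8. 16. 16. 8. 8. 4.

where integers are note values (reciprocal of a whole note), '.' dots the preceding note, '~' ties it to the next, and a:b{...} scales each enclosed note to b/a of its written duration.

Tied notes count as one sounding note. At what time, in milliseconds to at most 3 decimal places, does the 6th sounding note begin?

note 6 onset = 15/2b = 2866.242ms

1. 0.0ms @ 0 + 1146.497ms (3)
2. 1146.497ms @ 3 + 573.248ms (3/2)
3. 1719.745ms @ 9/2 + 286.624ms (3/4)
4. 2006.369ms @ 21/4 + 286.624ms (3/4)
5. 2292.994ms @ 6 + 573.248ms (3/2)
6. 2866.242ms @ 15/2 + 573.248ms (3/2)
7. 3439.49ms @ 9 + 1146.497ms (3)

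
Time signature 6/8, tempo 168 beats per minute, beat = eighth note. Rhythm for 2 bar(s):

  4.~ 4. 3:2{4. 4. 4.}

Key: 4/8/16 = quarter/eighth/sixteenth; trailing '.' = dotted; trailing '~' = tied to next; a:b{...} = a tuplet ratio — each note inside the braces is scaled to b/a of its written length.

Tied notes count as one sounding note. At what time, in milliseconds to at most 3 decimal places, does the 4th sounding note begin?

note 4 onset = 10b = 3571.429ms

1. 0.0ms @ 0 + 2142.857ms (6)
2. 2142.857ms @ 6 + 714.286ms (2)
3. 2857.143ms @ 8 + 714.286ms (2)
4. 3571.429ms @ 10 + 714.286ms (2)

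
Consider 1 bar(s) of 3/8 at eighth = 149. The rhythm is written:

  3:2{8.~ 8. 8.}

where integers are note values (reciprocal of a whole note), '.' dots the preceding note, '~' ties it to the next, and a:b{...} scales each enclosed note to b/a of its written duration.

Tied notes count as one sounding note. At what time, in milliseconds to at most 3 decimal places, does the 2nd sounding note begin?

1. 0.0ms @ 0 + 805.369ms (2)
2. 805.369ms @ 2 + 402.685ms (1)

note 2 onset = 2b = 805.369ms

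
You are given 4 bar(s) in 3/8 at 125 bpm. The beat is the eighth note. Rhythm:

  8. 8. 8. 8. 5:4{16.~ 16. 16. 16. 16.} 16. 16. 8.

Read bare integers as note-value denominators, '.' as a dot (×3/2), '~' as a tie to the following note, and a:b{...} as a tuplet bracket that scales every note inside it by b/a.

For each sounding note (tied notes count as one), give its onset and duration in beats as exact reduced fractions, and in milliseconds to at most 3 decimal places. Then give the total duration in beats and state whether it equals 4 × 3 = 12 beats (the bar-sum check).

1) 0.0ms=0b +720.0ms=3/2b
2) 720.0ms=3/2b +720.0ms=3/2b
3) 1440.0ms=3b +720.0ms=3/2b
4) 2160.0ms=9/2b +720.0ms=3/2b
5) 2880.0ms=6b +576.0ms=6/5b
6) 3456.0ms=36/5b +288.0ms=3/5b
7) 3744.0ms=39/5b +288.0ms=3/5b
8) 4032.0ms=42/5b +288.0ms=3/5b
9) 4320.0ms=9b +360.0ms=3/4b
10) 4680.0ms=39/4b +360.0ms=3/4b
11) 5040.0ms=21/2b +720.0ms=3/2b
Σ=12b of 12 (125bpm 3/8) — PASS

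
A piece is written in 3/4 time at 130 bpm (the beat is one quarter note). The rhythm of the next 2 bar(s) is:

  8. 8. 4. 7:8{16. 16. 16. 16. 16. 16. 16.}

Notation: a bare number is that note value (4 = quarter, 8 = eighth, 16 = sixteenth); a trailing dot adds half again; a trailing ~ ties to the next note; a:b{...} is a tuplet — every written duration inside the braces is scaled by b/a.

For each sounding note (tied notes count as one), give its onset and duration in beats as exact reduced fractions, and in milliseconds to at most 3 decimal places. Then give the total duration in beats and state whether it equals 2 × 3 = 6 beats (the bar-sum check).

1) 0.0ms=0b +346.154ms=3/4b
2) 346.154ms=3/4b +346.154ms=3/4b
3) 692.308ms=3/2b +692.308ms=3/2b
4) 1384.615ms=3b +197.802ms=3/7b
5) 1582.418ms=24/7b +197.802ms=3/7b
6) 1780.22ms=27/7b +197.802ms=3/7b
7) 1978.022ms=30/7b +197.802ms=3/7b
8) 2175.824ms=33/7b +197.802ms=3/7b
9) 2373.626ms=36/7b +197.802ms=3/7b
10) 2571.429ms=39/7b +197.802ms=3/7b
Σ=6b of 6 (130bpm 3/4) — PASS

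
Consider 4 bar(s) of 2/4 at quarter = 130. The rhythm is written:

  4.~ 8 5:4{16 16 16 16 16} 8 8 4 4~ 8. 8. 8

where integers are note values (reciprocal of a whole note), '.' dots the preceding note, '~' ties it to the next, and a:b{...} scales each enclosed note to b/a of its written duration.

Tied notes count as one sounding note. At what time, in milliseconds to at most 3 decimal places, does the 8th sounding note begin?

1. 0.0ms @ 0 + 923.077ms (2)
2. 923.077ms @ 2 + 92.308ms (1/5)
3. 1015.385ms @ 11/5 + 92.308ms (1/5)
4. 1107.692ms @ 12/5 + 92.308ms (1/5)
5. 1200.0ms @ 13/5 + 92.308ms (1/5)
6. 1292.308ms @ 14/5 + 92.308ms (1/5)
7. 1384.615ms @ 3 + 230.769ms (1/2)
8. 1615.385ms @ 7/2 + 230.769ms (1/2)
9. 1846.154ms @ 4 + 461.538ms (1)
10. 2307.692ms @ 5 + 807.692ms (7/4)
11. 3115.385ms @ 27/4 + 346.154ms (3/4)
12. 3461.538ms @ 15/2 + 230.769ms (1/2)

note 8 onset = 7/2b = 1615.385ms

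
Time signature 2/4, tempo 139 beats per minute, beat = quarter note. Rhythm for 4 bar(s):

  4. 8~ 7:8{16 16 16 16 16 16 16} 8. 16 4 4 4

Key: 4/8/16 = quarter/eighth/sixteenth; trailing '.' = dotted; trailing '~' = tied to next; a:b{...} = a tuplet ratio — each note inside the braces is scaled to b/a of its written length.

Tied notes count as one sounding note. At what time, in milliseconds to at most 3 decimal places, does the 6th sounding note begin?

note 6 onset = 22/7b = 1356.629ms

1. 0.0ms @ 0 + 647.482ms (3/2)
2. 647.482ms @ 3/2 + 339.157ms (11/14)
3. 986.639ms @ 16/7 + 123.33ms (2/7)
4. 1109.969ms @ 18/7 + 123.33ms (2/7)
5. 1233.299ms @ 20/7 + 123.33ms (2/7)
6. 1356.629ms @ 22/7 + 123.33ms (2/7)
7. 1479.959ms @ 24/7 + 123.33ms (2/7)
8. 1603.289ms @ 26/7 + 123.33ms (2/7)
9. 1726.619ms @ 4 + 323.741ms (3/4)
10. 2050.36ms @ 19/4 + 107.914ms (1/4)
11. 2158.273ms @ 5 + 431.655ms (1)
12. 2589.928ms @ 6 + 431.655ms (1)
13. 3021.583ms @ 7 + 431.655ms (1)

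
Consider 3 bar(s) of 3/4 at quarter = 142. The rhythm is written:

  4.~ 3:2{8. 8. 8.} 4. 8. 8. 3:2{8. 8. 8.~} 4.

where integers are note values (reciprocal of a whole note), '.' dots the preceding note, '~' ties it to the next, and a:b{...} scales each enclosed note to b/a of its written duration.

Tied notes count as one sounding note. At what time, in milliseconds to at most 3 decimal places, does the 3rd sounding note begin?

1. 0.0ms @ 0 + 845.07ms (2)
2. 845.07ms @ 2 + 211.268ms (1/2)
3. 1056.338ms @ 5/2 + 211.268ms (1/2)
4. 1267.606ms @ 3 + 633.803ms (3/2)
5. 1901.408ms @ 9/2 + 316.901ms (3/4)
6. 2218.31ms @ 21/4 + 316.901ms (3/4)
7. 2535.211ms @ 6 + 211.268ms (1/2)
8. 2746.479ms @ 13/2 + 211.268ms (1/2)
9. 2957.746ms @ 7 + 845.07ms (2)

note 3 onset = 5/2b = 1056.338ms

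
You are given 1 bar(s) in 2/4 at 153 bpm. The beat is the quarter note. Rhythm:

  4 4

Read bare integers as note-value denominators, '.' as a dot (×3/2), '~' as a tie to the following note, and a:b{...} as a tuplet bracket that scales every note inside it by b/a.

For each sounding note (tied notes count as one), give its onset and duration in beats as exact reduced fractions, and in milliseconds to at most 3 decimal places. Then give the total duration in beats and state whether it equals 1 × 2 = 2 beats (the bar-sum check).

1) 0.0ms=0b +392.157ms=1b
2) 392.157ms=1b +392.157ms=1b
Σ=2b of 2 (153bpm 2/4) — PASS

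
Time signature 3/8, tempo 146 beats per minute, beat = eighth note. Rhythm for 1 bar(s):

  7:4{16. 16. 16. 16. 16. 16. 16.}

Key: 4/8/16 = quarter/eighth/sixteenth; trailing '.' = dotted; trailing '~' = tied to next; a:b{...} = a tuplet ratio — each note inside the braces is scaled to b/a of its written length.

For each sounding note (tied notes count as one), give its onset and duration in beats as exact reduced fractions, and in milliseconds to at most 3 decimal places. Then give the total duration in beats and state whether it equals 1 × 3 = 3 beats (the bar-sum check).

1) 0.0ms=0b +176.125ms=3/7b
2) 176.125ms=3/7b +176.125ms=3/7b
3) 352.25ms=6/7b +176.125ms=3/7b
4) 528.376ms=9/7b +176.125ms=3/7b
5) 704.501ms=12/7b +176.125ms=3/7b
6) 880.626ms=15/7b +176.125ms=3/7b
7) 1056.751ms=18/7b +176.125ms=3/7b
Σ=3b of 3 (146bpm 3/8) — PASS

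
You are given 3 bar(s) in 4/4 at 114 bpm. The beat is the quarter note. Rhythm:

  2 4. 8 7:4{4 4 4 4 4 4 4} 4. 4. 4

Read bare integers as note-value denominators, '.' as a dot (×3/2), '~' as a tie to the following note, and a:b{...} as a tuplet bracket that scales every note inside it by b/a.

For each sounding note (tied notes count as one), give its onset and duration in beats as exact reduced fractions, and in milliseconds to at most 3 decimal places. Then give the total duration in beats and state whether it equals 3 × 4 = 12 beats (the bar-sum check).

1) 0.0ms=0b +1052.632ms=2b
2) 1052.632ms=2b +789.474ms=3/2b
3) 1842.105ms=7/2b +263.158ms=1/2b
4) 2105.263ms=4b +300.752ms=4/7b
5) 2406.015ms=32/7b +300.752ms=4/7b
6) 2706.767ms=36/7b +300.752ms=4/7b
7) 3007.519ms=40/7b +300.752ms=4/7b
8) 3308.271ms=44/7b +300.752ms=4/7b
9) 3609.023ms=48/7b +300.752ms=4/7b
10) 3909.774ms=52/7b +300.752ms=4/7b
11) 4210.526ms=8b +789.474ms=3/2b
12) 5000.0ms=19/2b +789.474ms=3/2b
13) 5789.474ms=11b +526.316ms=1b
Σ=12b of 12 (114bpm 4/4) — PASS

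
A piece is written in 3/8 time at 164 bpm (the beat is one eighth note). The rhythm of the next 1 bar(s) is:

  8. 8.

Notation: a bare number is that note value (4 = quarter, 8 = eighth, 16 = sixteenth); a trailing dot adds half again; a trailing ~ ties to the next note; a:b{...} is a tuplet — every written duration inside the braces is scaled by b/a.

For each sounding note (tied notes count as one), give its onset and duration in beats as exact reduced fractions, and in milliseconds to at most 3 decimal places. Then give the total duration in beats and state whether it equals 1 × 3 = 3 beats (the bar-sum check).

1) 0.0ms=0b +548.78ms=3/2b
2) 548.78ms=3/2b +548.78ms=3/2b
Σ=3b of 3 (164bpm 3/8) — PASS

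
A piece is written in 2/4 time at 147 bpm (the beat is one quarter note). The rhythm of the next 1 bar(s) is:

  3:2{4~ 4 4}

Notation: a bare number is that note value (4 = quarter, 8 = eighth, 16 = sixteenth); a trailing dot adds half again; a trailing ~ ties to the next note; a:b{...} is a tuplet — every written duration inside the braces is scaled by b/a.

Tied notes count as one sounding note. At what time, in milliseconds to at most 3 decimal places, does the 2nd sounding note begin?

note 2 onset = 4/3b = 544.218ms

1. 0.0ms @ 0 + 544.218ms (4/3)
2. 544.218ms @ 4/3 + 272.109ms (2/3)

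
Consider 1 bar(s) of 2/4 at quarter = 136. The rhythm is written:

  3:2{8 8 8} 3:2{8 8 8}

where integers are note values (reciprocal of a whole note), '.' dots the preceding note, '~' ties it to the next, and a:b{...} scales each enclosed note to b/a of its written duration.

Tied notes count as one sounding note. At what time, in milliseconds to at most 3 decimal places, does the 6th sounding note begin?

1. 0.0ms @ 0 + 147.059ms (1/3)
2. 147.059ms @ 1/3 + 147.059ms (1/3)
3. 294.118ms @ 2/3 + 147.059ms (1/3)
4. 441.176ms @ 1 + 147.059ms (1/3)
5. 588.235ms @ 4/3 + 147.059ms (1/3)
6. 735.294ms @ 5/3 + 147.059ms (1/3)

note 6 onset = 5/3b = 735.294ms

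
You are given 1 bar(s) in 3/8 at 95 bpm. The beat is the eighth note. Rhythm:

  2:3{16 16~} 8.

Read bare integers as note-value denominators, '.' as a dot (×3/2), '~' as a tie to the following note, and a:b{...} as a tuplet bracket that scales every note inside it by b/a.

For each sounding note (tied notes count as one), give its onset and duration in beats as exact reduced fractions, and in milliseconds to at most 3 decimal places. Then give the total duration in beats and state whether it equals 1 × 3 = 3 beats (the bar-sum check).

1) 0.0ms=0b +473.684ms=3/4b
2) 473.684ms=3/4b +1421.053ms=9/4b
Σ=3b of 3 (95bpm 3/8) — PASS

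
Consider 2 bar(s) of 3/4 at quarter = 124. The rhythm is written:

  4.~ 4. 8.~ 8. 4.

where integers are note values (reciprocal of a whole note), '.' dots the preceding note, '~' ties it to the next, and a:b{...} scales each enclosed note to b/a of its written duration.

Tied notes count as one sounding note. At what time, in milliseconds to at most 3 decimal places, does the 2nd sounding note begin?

note 2 onset = 3b = 1451.613ms

1. 0.0ms @ 0 + 1451.613ms (3)
2. 1451.613ms @ 3 + 725.806ms (3/2)
3. 2177.419ms @ 9/2 + 725.806ms (3/2)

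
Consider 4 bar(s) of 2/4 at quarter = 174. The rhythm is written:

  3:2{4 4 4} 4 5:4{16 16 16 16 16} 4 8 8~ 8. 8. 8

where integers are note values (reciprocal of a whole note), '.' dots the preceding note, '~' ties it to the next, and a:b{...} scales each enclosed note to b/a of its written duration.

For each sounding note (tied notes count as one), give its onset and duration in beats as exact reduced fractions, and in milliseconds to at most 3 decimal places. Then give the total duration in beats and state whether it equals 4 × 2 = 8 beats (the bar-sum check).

1) 0.0ms=0b +229.885ms=2/3b
2) 229.885ms=2/3b +229.885ms=2/3b
3) 459.77ms=4/3b +229.885ms=2/3b
4) 689.655ms=2b +344.828ms=1b
5) 1034.483ms=3b +68.966ms=1/5b
6) 1103.448ms=16/5b +68.966ms=1/5b
7) 1172.414ms=17/5b +68.966ms=1/5b
8) 1241.379ms=18/5b +68.966ms=1/5b
9) 1310.345ms=19/5b +68.966ms=1/5b
10) 1379.31ms=4b +344.828ms=1b
11) 1724.138ms=5b +172.414ms=1/2b
12) 1896.552ms=11/2b +431.034ms=5/4b
13) 2327.586ms=27/4b +258.621ms=3/4b
14) 2586.207ms=15/2b +172.414ms=1/2b
Σ=8b of 8 (174bpm 2/4) — PASS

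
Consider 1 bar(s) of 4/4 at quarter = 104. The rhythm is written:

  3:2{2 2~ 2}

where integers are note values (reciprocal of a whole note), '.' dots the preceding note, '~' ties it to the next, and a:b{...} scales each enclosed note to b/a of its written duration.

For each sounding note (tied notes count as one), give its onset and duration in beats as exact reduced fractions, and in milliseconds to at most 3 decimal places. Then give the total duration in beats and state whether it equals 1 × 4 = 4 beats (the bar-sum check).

1) 0.0ms=0b +769.231ms=4/3b
2) 769.231ms=4/3b +1538.462ms=8/3b
Σ=4b of 4 (104bpm 4/4) — PASS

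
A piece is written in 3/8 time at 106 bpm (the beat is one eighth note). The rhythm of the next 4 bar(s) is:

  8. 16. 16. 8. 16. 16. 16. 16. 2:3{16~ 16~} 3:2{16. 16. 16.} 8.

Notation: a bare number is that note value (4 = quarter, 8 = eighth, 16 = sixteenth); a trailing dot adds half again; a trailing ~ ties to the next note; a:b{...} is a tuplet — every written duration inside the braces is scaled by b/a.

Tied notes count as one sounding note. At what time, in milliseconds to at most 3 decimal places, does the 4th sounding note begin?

1. 0.0ms @ 0 + 849.057ms (3/2)
2. 849.057ms @ 3/2 + 424.528ms (3/4)
3. 1273.585ms @ 9/4 + 424.528ms (3/4)
4. 1698.113ms @ 3 + 849.057ms (3/2)
5. 2547.17ms @ 9/2 + 424.528ms (3/4)
6. 2971.698ms @ 21/4 + 424.528ms (3/4)
7. 3396.226ms @ 6 + 424.528ms (3/4)
8. 3820.755ms @ 27/4 + 424.528ms (3/4)
9. 4245.283ms @ 15/2 + 1132.075ms (2)
10. 5377.358ms @ 19/2 + 283.019ms (1/2)
11. 5660.377ms @ 10 + 283.019ms (1/2)
12. 5943.396ms @ 21/2 + 849.057ms (3/2)

note 4 onset = 3b = 1698.113ms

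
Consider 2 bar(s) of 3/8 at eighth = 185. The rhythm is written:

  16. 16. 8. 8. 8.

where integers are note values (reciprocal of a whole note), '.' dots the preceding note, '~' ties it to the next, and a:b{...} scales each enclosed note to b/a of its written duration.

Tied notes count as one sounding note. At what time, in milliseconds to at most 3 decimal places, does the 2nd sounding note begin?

1. 0.0ms @ 0 + 243.243ms (3/4)
2. 243.243ms @ 3/4 + 243.243ms (3/4)
3. 486.486ms @ 3/2 + 486.486ms (3/2)
4. 972.973ms @ 3 + 486.486ms (3/2)
5. 1459.459ms @ 9/2 + 486.486ms (3/2)

note 2 onset = 3/4b = 243.243ms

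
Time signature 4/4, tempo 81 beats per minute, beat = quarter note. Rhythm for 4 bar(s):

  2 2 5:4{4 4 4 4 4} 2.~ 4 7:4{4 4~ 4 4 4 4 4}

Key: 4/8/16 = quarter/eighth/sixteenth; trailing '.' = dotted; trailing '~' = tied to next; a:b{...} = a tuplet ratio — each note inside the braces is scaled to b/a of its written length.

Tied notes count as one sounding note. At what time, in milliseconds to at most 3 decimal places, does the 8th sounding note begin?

note 8 onset = 8b = 5925.926ms

1. 0.0ms @ 0 + 1481.481ms (2)
2. 1481.481ms @ 2 + 1481.481ms (2)
3. 2962.963ms @ 4 + 592.593ms (4/5)
4. 3555.556ms @ 24/5 + 592.593ms (4/5)
5. 4148.148ms @ 28/5 + 592.593ms (4/5)
6. 4740.741ms @ 32/5 + 592.593ms (4/5)
7. 5333.333ms @ 36/5 + 592.593ms (4/5)
8. 5925.926ms @ 8 + 2962.963ms (4)
9. 8888.889ms @ 12 + 423.28ms (4/7)
10. 9312.169ms @ 88/7 + 846.561ms (8/7)
11. 10158.73ms @ 96/7 + 423.28ms (4/7)
12. 10582.011ms @ 100/7 + 423.28ms (4/7)
13. 11005.291ms @ 104/7 + 423.28ms (4/7)
14. 11428.571ms @ 108/7 + 423.28ms (4/7)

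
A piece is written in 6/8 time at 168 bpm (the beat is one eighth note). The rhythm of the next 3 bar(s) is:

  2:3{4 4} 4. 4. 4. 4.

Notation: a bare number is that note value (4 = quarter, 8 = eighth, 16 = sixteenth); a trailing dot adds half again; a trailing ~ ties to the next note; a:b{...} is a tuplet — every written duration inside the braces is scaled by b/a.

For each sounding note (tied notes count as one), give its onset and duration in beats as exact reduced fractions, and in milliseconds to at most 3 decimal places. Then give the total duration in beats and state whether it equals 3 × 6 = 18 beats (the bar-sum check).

1) 0.0ms=0b +1071.429ms=3b
2) 1071.429ms=3b +1071.429ms=3b
3) 2142.857ms=6b +1071.429ms=3b
4) 3214.286ms=9b +1071.429ms=3b
5) 4285.714ms=12b +1071.429ms=3b
6) 5357.143ms=15b +1071.429ms=3b
Σ=18b of 18 (168bpm 6/8) — PASS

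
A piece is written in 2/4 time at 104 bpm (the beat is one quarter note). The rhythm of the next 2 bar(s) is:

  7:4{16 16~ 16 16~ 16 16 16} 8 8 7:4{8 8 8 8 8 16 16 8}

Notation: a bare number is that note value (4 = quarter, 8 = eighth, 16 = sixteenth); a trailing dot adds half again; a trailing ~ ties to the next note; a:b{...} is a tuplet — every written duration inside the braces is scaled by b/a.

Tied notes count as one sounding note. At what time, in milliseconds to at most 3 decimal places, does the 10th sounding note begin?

1. 0.0ms @ 0 + 82.418ms (1/7)
2. 82.418ms @ 1/7 + 164.835ms (2/7)
3. 247.253ms @ 3/7 + 164.835ms (2/7)
4. 412.088ms @ 5/7 + 82.418ms (1/7)
5. 494.505ms @ 6/7 + 82.418ms (1/7)
6. 576.923ms @ 1 + 288.462ms (1/2)
7. 865.385ms @ 3/2 + 288.462ms (1/2)
8. 1153.846ms @ 2 + 164.835ms (2/7)
9. 1318.681ms @ 16/7 + 164.835ms (2/7)
10. 1483.516ms @ 18/7 + 164.835ms (2/7)
11. 1648.352ms @ 20/7 + 164.835ms (2/7)
12. 1813.187ms @ 22/7 + 164.835ms (2/7)
13. 1978.022ms @ 24/7 + 82.418ms (1/7)
14. 2060.44ms @ 25/7 + 82.418ms (1/7)
15. 2142.857ms @ 26/7 + 164.835ms (2/7)

note 10 onset = 18/7b = 1483.516ms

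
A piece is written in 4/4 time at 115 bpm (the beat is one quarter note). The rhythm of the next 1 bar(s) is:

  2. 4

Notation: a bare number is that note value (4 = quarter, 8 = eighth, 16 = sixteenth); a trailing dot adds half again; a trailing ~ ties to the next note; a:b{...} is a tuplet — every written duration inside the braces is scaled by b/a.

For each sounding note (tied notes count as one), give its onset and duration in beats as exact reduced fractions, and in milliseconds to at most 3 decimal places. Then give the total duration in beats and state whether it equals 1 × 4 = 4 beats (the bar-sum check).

1) 0.0ms=0b +1565.217ms=3b
2) 1565.217ms=3b +521.739ms=1b
Σ=4b of 4 (115bpm 4/4) — PASS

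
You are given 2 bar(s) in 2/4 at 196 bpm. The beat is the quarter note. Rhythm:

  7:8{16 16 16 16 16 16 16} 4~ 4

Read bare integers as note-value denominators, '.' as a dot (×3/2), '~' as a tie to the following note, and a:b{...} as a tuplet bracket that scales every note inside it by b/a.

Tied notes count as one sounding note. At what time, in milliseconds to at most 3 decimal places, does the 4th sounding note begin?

note 4 onset = 6/7b = 262.391ms

1. 0.0ms @ 0 + 87.464ms (2/7)
2. 87.464ms @ 2/7 + 87.464ms (2/7)
3. 174.927ms @ 4/7 + 87.464ms (2/7)
4. 262.391ms @ 6/7 + 87.464ms (2/7)
5. 349.854ms @ 8/7 + 87.464ms (2/7)
6. 437.318ms @ 10/7 + 87.464ms (2/7)
7. 524.781ms @ 12/7 + 87.464ms (2/7)
8. 612.245ms @ 2 + 612.245ms (2)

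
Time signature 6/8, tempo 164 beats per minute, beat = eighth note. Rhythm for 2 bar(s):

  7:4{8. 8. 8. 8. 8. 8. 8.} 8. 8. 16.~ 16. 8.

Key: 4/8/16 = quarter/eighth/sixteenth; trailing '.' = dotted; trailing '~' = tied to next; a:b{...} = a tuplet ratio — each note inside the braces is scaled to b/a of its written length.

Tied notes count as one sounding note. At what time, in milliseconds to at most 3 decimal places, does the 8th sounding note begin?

note 8 onset = 6b = 2195.122ms

1. 0.0ms @ 0 + 313.589ms (6/7)
2. 313.589ms @ 6/7 + 313.589ms (6/7)
3. 627.178ms @ 12/7 + 313.589ms (6/7)
4. 940.767ms @ 18/7 + 313.589ms (6/7)
5. 1254.355ms @ 24/7 + 313.589ms (6/7)
6. 1567.944ms @ 30/7 + 313.589ms (6/7)
7. 1881.533ms @ 36/7 + 313.589ms (6/7)
8. 2195.122ms @ 6 + 548.78ms (3/2)
9. 2743.902ms @ 15/2 + 548.78ms (3/2)
10. 3292.683ms @ 9 + 548.78ms (3/2)
11. 3841.463ms @ 21/2 + 548.78ms (3/2)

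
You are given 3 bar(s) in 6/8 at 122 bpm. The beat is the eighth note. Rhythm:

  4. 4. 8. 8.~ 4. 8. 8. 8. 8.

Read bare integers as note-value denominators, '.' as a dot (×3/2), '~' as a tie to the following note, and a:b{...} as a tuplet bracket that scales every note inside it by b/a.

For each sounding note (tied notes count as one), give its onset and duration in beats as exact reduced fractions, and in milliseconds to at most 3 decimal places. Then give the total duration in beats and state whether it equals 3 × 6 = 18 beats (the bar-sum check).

1) 0.0ms=0b +1475.41ms=3b
2) 1475.41ms=3b +1475.41ms=3b
3) 2950.82ms=6b +737.705ms=3/2b
4) 3688.525ms=15/2b +2213.115ms=9/2b
5) 5901.639ms=12b +737.705ms=3/2b
6) 6639.344ms=27/2b +737.705ms=3/2b
7) 7377.049ms=15b +737.705ms=3/2b
8) 8114.754ms=33/2b +737.705ms=3/2b
Σ=18b of 18 (122bpm 6/8) — PASS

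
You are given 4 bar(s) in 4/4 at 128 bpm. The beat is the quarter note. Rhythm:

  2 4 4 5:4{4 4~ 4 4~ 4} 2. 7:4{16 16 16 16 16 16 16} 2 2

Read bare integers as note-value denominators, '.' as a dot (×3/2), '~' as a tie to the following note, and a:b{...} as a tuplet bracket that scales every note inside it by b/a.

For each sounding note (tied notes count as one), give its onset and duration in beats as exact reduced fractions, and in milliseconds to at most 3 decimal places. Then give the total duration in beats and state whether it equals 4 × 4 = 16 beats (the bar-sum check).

1) 0.0ms=0b +937.5ms=2b
2) 937.5ms=2b +468.75ms=1b
3) 1406.25ms=3b +468.75ms=1b
4) 1875.0ms=4b +375.0ms=4/5b
5) 2250.0ms=24/5b +750.0ms=8/5b
6) 3000.0ms=32/5b +750.0ms=8/5b
7) 3750.0ms=8b +1406.25ms=3b
8) 5156.25ms=11b +66.964ms=1/7b
9) 5223.214ms=78/7b +66.964ms=1/7b
10) 5290.179ms=79/7b +66.964ms=1/7b
11) 5357.143ms=80/7b +66.964ms=1/7b
12) 5424.107ms=81/7b +66.964ms=1/7b
13) 5491.071ms=82/7b +66.964ms=1/7b
14) 5558.036ms=83/7b +66.964ms=1/7b
15) 5625.0ms=12b +937.5ms=2b
16) 6562.5ms=14b +937.5ms=2b
Σ=16b of 16 (128bpm 4/4) — PASS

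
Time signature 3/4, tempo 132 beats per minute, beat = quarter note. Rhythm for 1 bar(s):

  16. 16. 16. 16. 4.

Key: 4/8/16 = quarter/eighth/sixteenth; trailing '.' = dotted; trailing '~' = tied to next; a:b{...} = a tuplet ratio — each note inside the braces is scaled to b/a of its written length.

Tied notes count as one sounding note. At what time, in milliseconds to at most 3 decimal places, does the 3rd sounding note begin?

1. 0.0ms @ 0 + 170.455ms (3/8)
2. 170.455ms @ 3/8 + 170.455ms (3/8)
3. 340.909ms @ 3/4 + 170.455ms (3/8)
4. 511.364ms @ 9/8 + 170.455ms (3/8)
5. 681.818ms @ 3/2 + 681.818ms (3/2)

note 3 onset = 3/4b = 340.909ms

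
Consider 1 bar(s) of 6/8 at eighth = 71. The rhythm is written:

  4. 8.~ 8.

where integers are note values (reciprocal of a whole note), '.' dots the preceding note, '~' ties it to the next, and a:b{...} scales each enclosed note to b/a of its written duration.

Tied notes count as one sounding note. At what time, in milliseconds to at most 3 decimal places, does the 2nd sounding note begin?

1. 0.0ms @ 0 + 2535.211ms (3)
2. 2535.211ms @ 3 + 2535.211ms (3)

note 2 onset = 3b = 2535.211ms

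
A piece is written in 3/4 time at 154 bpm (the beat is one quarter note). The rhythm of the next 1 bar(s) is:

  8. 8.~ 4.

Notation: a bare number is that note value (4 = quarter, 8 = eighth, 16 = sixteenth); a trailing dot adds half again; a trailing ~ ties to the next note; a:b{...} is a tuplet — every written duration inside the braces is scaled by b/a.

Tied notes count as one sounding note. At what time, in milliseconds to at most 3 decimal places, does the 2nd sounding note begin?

note 2 onset = 3/4b = 292.208ms

1. 0.0ms @ 0 + 292.208ms (3/4)
2. 292.208ms @ 3/4 + 876.623ms (9/4)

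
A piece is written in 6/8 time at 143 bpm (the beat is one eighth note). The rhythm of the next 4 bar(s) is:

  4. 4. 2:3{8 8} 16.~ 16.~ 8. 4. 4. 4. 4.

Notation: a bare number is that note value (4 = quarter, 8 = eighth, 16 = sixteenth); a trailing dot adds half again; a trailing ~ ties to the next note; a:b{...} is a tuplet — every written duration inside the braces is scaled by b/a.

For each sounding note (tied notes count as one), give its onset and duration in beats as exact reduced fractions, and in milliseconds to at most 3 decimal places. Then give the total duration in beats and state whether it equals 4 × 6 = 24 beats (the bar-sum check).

1) 0.0ms=0b +1258.741ms=3b
2) 1258.741ms=3b +1258.741ms=3b
3) 2517.483ms=6b +629.371ms=3/2b
4) 3146.853ms=15/2b +629.371ms=3/2b
5) 3776.224ms=9b +1258.741ms=3b
6) 5034.965ms=12b +1258.741ms=3b
7) 6293.706ms=15b +1258.741ms=3b
8) 7552.448ms=18b +1258.741ms=3b
9) 8811.189ms=21b +1258.741ms=3b
Σ=24b of 24 (143bpm 6/8) — PASS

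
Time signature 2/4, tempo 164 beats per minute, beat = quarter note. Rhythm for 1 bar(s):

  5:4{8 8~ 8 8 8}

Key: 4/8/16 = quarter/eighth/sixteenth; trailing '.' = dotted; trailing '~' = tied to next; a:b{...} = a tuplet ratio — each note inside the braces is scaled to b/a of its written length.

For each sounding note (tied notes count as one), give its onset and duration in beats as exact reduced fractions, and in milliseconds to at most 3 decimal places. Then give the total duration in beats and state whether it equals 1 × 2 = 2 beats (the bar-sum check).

1) 0.0ms=0b +146.341ms=2/5b
2) 146.341ms=2/5b +292.683ms=4/5b
3) 439.024ms=6/5b +146.341ms=2/5b
4) 585.366ms=8/5b +146.341ms=2/5b
Σ=2b of 2 (164bpm 2/4) — PASS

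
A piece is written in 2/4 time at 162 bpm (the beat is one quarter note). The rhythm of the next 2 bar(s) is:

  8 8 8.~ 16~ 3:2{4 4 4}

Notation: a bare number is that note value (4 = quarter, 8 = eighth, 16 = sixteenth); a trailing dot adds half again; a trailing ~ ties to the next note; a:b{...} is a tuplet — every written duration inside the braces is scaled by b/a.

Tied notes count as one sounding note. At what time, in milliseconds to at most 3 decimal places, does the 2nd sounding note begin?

1. 0.0ms @ 0 + 185.185ms (1/2)
2. 185.185ms @ 1/2 + 185.185ms (1/2)
3. 370.37ms @ 1 + 617.284ms (5/3)
4. 987.654ms @ 8/3 + 246.914ms (2/3)
5. 1234.568ms @ 10/3 + 246.914ms (2/3)

note 2 onset = 1/2b = 185.185ms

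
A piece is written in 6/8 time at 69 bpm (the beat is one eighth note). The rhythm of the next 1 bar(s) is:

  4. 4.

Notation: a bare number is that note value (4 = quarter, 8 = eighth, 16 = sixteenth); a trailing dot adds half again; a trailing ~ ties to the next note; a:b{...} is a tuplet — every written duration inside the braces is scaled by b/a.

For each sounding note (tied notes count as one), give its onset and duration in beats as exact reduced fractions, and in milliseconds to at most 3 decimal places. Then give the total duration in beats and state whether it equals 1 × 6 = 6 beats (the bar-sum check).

1) 0.0ms=0b +2608.696ms=3b
2) 2608.696ms=3b +2608.696ms=3b
Σ=6b of 6 (69bpm 6/8) — PASS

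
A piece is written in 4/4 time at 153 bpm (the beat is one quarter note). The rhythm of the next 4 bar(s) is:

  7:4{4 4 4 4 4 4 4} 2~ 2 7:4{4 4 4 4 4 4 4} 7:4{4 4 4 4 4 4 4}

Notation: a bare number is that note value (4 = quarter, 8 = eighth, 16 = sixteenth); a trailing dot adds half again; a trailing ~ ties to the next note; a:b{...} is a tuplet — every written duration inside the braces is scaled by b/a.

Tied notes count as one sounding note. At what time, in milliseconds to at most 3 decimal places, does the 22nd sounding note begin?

note 22 onset = 108/7b = 6050.42ms

1. 0.0ms @ 0 + 224.09ms (4/7)
2. 224.09ms @ 4/7 + 224.09ms (4/7)
3. 448.179ms @ 8/7 + 224.09ms (4/7)
4. 672.269ms @ 12/7 + 224.09ms (4/7)
5. 896.359ms @ 16/7 + 224.09ms (4/7)
6. 1120.448ms @ 20/7 + 224.09ms (4/7)
7. 1344.538ms @ 24/7 + 224.09ms (4/7)
8. 1568.627ms @ 4 + 1568.627ms (4)
9. 3137.255ms @ 8 + 224.09ms (4/7)
10. 3361.345ms @ 60/7 + 224.09ms (4/7)
11. 3585.434ms @ 64/7 + 224.09ms (4/7)
12. 3809.524ms @ 68/7 + 224.09ms (4/7)
13. 4033.613ms @ 72/7 + 224.09ms (4/7)
14. 4257.703ms @ 76/7 + 224.09ms (4/7)
15. 4481.793ms @ 80/7 + 224.09ms (4/7)
16. 4705.882ms @ 12 + 224.09ms (4/7)
17. 4929.972ms @ 88/7 + 224.09ms (4/7)
18. 5154.062ms @ 92/7 + 224.09ms (4/7)
19. 5378.151ms @ 96/7 + 224.09ms (4/7)
20. 5602.241ms @ 100/7 + 224.09ms (4/7)
21. 5826.331ms @ 104/7 + 224.09ms (4/7)
22. 6050.42ms @ 108/7 + 224.09ms (4/7)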